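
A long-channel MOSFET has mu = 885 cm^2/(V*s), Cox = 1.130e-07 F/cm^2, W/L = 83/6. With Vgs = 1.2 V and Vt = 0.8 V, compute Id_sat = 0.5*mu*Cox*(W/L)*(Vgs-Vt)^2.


Step 1: Overdrive voltage Vov = Vgs - Vt = 1.2 - 0.8 = 0.4 V
Step 2: W/L = 83/6 = 13.8333
Step 3: Id = 0.5 * 885 * 1.130e-07 * 13.8333 * 0.4^2
Step 4: Id = 1.11e-04 A

1.11e-04


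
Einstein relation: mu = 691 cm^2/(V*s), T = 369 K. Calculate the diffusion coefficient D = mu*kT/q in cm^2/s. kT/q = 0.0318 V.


Step 1: D = mu * (kT/q)
Step 2: D = 691 * 0.0318
Step 3: D = 21.97 cm^2/s

21.97


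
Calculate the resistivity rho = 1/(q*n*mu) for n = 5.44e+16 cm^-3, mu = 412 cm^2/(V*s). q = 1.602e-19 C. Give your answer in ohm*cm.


Step 1: sigma = q * n * mu = 1.602e-19 * 5.44e+16 * 412 = 3.59053e+00 S/cm
Step 2: rho = 1 / sigma = 1 / 3.59053e+00 = 0.2785 ohm*cm

0.2785


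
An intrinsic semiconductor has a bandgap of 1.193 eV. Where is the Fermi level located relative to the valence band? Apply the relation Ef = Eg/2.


Step 1: For an intrinsic semiconductor, the Fermi level sits at midgap.
Step 2: Ef = Eg / 2 = 1.193 / 2 = 0.5965 eV

0.5965


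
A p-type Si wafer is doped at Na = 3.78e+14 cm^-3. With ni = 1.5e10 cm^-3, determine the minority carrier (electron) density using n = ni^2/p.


Step 1: Majority hole concentration p ≈ Na = 3.78e+14 cm^-3
Step 2: n = ni^2 / Na = (1.5e10)^2 / 3.78e+14
Step 3: n = 5.95e+05 cm^-3

5.95e+05


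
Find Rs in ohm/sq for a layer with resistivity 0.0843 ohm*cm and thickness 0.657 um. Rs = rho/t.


Step 1: Convert thickness to cm: t = 0.657 um = 6.5700e-05 cm
Step 2: Rs = rho / t = 0.0843 / 6.5700e-05
Step 3: Rs = 1283.1 ohm/sq

1283.1


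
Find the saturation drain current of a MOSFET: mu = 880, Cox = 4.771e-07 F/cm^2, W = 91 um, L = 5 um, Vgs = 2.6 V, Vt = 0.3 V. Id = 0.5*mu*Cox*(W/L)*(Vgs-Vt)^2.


Step 1: Overdrive voltage Vov = Vgs - Vt = 2.6 - 0.3 = 2.3 V
Step 2: W/L = 91/5 = 18.2
Step 3: Id = 0.5 * 880 * 4.771e-07 * 18.2 * 2.3^2
Step 4: Id = 2.02e-02 A

2.02e-02


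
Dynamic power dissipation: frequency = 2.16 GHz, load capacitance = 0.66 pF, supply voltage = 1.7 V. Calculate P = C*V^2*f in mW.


Step 1: V^2 = 1.7^2 = 2.89 V^2
Step 2: P = C*V^2*f = 0.66e-12 F * 2.89 * 2.16e9 Hz
Step 3: P = 4.119984e-03 W
Step 4: P = 4.12 mW

4.12


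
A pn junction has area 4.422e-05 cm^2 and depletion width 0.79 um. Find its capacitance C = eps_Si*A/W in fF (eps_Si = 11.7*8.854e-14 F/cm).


Step 1: eps_Si = 11.7 * 8.854e-14 = 1.035918e-12 F/cm
Step 2: W in cm = 0.79 * 1e-4 = 7.90e-05 cm
Step 3: C = 1.035918e-12 * 4.422e-05 / 7.90e-05 = 5.798518e-13 F
Step 4: C = 579.85 fF

579.85


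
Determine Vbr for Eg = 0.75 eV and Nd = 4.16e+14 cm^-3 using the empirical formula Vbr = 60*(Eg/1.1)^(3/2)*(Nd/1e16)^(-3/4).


Step 1: Eg/1.1 = 0.75/1.1 = 0.681818
Step 2: (Eg/1.1)^1.5 = 0.681818^1.5 = 0.562993
Step 3: (Nd/1e16)^(-0.75) = (0.0416)^(-0.75) = 10.856254
Step 4: Vbr = 60 * 0.562993 * 10.856254 = 366.7 V

366.7


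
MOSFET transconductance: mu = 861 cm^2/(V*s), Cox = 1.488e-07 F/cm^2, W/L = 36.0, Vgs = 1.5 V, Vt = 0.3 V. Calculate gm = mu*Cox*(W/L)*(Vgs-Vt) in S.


Step 1: Vov = Vgs - Vt = 1.5 - 0.3 = 1.2 V
Step 2: gm = mu * Cox * (W/L) * Vov
Step 3: gm = 861 * 1.488e-07 * 36.0 * 1.2 = 5.53e-03 S

5.53e-03


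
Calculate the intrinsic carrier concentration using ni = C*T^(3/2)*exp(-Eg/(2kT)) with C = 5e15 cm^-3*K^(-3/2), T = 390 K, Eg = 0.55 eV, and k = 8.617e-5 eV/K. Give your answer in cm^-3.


Step 1: Compute kT = 8.617e-5 * 390 = 0.0336063 eV
Step 2: Exponent = -Eg/(2kT) = -0.55/(2*0.0336063) = -8.18299
Step 3: T^(3/2) = 390^1.5 = 7701.88
Step 4: ni = 5e15 * 7701.88 * exp(-8.18299) = 1.08e+16 cm^-3

1.08e+16


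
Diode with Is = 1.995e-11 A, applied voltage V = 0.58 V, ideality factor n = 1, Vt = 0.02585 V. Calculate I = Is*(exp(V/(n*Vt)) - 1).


Step 1: V/(n*Vt) = 0.58/(1*0.02585) = 22.4371
Step 2: exp(22.4371) = 5.5502e+09
Step 3: I = 1.995e-11 * (5.5502e+09 - 1) = 1.11e-01 A

1.11e-01


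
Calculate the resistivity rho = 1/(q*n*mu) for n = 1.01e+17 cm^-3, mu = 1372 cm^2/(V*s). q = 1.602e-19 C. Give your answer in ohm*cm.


Step 1: sigma = q * n * mu = 1.602e-19 * 1.01e+17 * 1372 = 2.21992e+01 S/cm
Step 2: rho = 1 / sigma = 1 / 2.21992e+01 = 0.04505 ohm*cm

0.04505


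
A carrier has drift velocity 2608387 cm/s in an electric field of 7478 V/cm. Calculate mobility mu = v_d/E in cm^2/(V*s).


Step 1: mu = v_d / E
Step 2: mu = 2608387 / 7478
Step 3: mu = 348.81 cm^2/(V*s)

348.81


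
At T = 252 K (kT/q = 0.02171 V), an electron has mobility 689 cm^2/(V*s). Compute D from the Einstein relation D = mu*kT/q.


Step 1: D = mu * (kT/q)
Step 2: D = 689 * 0.02171
Step 3: D = 14.96 cm^2/s

14.96


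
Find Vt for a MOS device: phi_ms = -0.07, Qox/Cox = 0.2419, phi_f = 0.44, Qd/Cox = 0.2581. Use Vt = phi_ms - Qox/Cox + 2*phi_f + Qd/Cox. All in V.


Step 1: Vt = phi_ms - Qox/Cox + 2*phi_f + Qd/Cox
Step 2: Vt = -0.07 - 0.2419 + 2*0.44 + 0.2581
Step 3: Vt = -0.07 - 0.2419 + 0.88 + 0.2581
Step 4: Vt = 0.8262 V

0.8262


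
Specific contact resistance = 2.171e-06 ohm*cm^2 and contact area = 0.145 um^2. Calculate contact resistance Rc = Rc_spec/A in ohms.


Step 1: Convert area to cm^2: 0.145 um^2 = 1.4500e-09 cm^2
Step 2: Rc = Rc_spec / A = 2.171e-06 / 1.4500e-09
Step 3: Rc = 1.50e+03 ohms

1.50e+03


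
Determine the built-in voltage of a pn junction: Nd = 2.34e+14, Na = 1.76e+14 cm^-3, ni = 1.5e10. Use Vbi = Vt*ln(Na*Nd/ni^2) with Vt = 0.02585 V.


Step 1: Compute Na*Nd/ni^2 = 1.76e+14 * 2.34e+14 / (1.5e10)^2 = 1.8304e+08
Step 2: ln(1.8304e+08) = 19.0252
Step 3: Vbi = 0.02585 * 19.0252 = 0.492 V

0.492


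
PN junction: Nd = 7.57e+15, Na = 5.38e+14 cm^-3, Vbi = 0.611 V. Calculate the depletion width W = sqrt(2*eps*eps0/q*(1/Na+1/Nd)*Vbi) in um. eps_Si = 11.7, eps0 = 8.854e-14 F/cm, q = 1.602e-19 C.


Step 1: 1/Na + 1/Nd = 1/5.38e+14 + 1/7.57e+15 = 1.99084e-15
Step 2: 2*eps*eps0/q = 2*11.7*8.854e-14/1.602e-19 = 1.293281e+07
Step 3: W^2 = 1.293281e+07 * 1.99084e-15 * 0.611 = 1.57315e-08
Step 4: W = sqrt(1.57315e-08) = 1.254e-04 cm = 1.254 um

1.254


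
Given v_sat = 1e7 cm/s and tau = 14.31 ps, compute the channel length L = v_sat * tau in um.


Step 1: tau in seconds = 14.31 ps * 1e-12 = 1.4310e-11 s
Step 2: L = v_sat * tau = 1e7 * 1.4310e-11 = 1.4310e-04 cm
Step 3: L in um = 1.4310e-04 * 1e4 = 1.431 um

1.431


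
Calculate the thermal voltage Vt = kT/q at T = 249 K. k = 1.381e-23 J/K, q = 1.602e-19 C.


Step 1: kT = 1.381e-23 * 249 = 3.43869e-21 J
Step 2: Vt = kT/q = 3.43869e-21 / 1.602e-19
Step 3: Vt = 0.02146 V

0.02146


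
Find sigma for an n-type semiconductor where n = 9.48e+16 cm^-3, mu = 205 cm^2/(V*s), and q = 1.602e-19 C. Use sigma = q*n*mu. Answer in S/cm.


Step 1: sigma = q * n * mu
Step 2: sigma = 1.602e-19 * 9.48e+16 * 205
Step 3: sigma = 3.113e+00 S/cm

3.113e+00


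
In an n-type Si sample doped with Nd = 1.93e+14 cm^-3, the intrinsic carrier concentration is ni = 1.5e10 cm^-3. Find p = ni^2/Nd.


Step 1: Since Nd >> ni, n ≈ Nd = 1.93e+14 cm^-3
Step 2: p = ni^2 / n = (1.5e10)^2 / 1.93e+14
Step 3: p = 2.25e20 / 1.93e+14 = 1.17e+06 cm^-3

1.17e+06


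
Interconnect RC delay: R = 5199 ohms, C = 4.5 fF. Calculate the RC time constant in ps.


Step 1: tau = R * C
Step 2: tau = 5199 * 4.5 fF = 5199 * 4.5e-15 F
Step 3: tau = 2.33955e-11 s = 23.3955 ps

23.3955


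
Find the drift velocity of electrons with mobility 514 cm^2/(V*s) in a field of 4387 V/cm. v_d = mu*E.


Step 1: v_d = mu * E
Step 2: v_d = 514 * 4387 = 2254918
Step 3: v_d = 2.25e+06 cm/s

2.25e+06


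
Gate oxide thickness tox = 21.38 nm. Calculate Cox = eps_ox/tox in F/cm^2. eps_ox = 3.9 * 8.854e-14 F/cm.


Step 1: eps_ox = 3.9 * 8.854e-14 = 3.45306e-13 F/cm
Step 2: tox in cm = 21.38 nm * 1e-7 = 2.1380e-06 cm
Step 3: Cox = 3.45306e-13 / 2.1380e-06 = 1.62e-07 F/cm^2

1.62e-07


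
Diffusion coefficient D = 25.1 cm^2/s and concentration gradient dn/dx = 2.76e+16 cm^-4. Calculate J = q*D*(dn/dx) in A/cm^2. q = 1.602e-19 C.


Step 1: J = q * D * (dn/dx)
Step 2: J = 1.602e-19 * 25.1 * 2.76e+16
Step 3: J = 1.11e-01 A/cm^2

1.11e-01


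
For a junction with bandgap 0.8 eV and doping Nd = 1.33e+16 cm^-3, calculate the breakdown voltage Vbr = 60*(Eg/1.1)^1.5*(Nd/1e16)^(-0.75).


Step 1: Eg/1.1 = 0.8/1.1 = 0.727273
Step 2: (Eg/1.1)^1.5 = 0.727273^1.5 = 0.620221
Step 3: (Nd/1e16)^(-0.75) = (1.33)^(-0.75) = 0.807442
Step 4: Vbr = 60 * 0.620221 * 0.807442 = 30.0 V

30.0


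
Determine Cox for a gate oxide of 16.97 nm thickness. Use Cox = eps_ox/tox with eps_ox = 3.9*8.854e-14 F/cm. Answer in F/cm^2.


Step 1: eps_ox = 3.9 * 8.854e-14 = 3.45306e-13 F/cm
Step 2: tox in cm = 16.97 nm * 1e-7 = 1.6970e-06 cm
Step 3: Cox = 3.45306e-13 / 1.6970e-06 = 2.03e-07 F/cm^2

2.03e-07


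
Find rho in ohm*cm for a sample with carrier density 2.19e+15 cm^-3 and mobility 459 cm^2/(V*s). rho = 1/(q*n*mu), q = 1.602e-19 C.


Step 1: sigma = q * n * mu = 1.602e-19 * 2.19e+15 * 459 = 1.61035e-01 S/cm
Step 2: rho = 1 / sigma = 1 / 1.61035e-01 = 6.21 ohm*cm

6.21


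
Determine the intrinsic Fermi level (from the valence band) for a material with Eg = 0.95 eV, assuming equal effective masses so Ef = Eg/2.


Step 1: For an intrinsic semiconductor, the Fermi level sits at midgap.
Step 2: Ef = Eg / 2 = 0.95 / 2 = 0.475 eV

0.475


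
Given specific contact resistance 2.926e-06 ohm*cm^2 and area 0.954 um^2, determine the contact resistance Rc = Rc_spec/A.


Step 1: Convert area to cm^2: 0.954 um^2 = 9.5400e-09 cm^2
Step 2: Rc = Rc_spec / A = 2.926e-06 / 9.5400e-09
Step 3: Rc = 3.07e+02 ohms

3.07e+02


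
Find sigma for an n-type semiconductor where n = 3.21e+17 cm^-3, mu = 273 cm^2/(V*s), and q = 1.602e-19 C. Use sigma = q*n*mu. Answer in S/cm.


Step 1: sigma = q * n * mu
Step 2: sigma = 1.602e-19 * 3.21e+17 * 273
Step 3: sigma = 1.404e+01 S/cm

1.404e+01


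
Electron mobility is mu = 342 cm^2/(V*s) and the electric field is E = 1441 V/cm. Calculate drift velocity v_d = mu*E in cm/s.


Step 1: v_d = mu * E
Step 2: v_d = 342 * 1441 = 492822
Step 3: v_d = 4.93e+05 cm/s

4.93e+05


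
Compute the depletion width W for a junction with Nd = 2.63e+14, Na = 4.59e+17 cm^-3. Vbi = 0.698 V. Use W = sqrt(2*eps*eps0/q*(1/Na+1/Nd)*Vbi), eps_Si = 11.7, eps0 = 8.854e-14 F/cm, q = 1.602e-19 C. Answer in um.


Step 1: 1/Na + 1/Nd = 1/4.59e+17 + 1/2.63e+14 = 3.80446e-15
Step 2: 2*eps*eps0/q = 2*11.7*8.854e-14/1.602e-19 = 1.293281e+07
Step 3: W^2 = 1.293281e+07 * 3.80446e-15 * 0.698 = 3.43432e-08
Step 4: W = sqrt(3.43432e-08) = 1.853e-04 cm = 1.853 um

1.853


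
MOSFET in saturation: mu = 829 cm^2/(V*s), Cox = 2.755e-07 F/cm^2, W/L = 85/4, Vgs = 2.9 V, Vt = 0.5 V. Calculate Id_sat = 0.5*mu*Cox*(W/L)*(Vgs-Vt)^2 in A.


Step 1: Overdrive voltage Vov = Vgs - Vt = 2.9 - 0.5 = 2.4 V
Step 2: W/L = 85/4 = 21.25
Step 3: Id = 0.5 * 829 * 2.755e-07 * 21.25 * 2.4^2
Step 4: Id = 1.40e-02 A

1.40e-02


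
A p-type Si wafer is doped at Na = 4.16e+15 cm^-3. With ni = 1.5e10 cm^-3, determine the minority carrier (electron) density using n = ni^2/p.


Step 1: Majority hole concentration p ≈ Na = 4.16e+15 cm^-3
Step 2: n = ni^2 / Na = (1.5e10)^2 / 4.16e+15
Step 3: n = 5.41e+04 cm^-3

5.41e+04


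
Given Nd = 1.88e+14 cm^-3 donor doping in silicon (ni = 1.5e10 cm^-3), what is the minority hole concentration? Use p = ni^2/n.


Step 1: Since Nd >> ni, n ≈ Nd = 1.88e+14 cm^-3
Step 2: p = ni^2 / n = (1.5e10)^2 / 1.88e+14
Step 3: p = 2.25e20 / 1.88e+14 = 1.20e+06 cm^-3

1.20e+06


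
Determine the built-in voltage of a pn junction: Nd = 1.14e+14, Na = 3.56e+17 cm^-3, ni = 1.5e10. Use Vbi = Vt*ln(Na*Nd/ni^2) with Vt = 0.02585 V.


Step 1: Compute Na*Nd/ni^2 = 3.56e+17 * 1.14e+14 / (1.5e10)^2 = 1.8037e+11
Step 2: ln(1.8037e+11) = 25.9183
Step 3: Vbi = 0.02585 * 25.9183 = 0.67 V

0.67


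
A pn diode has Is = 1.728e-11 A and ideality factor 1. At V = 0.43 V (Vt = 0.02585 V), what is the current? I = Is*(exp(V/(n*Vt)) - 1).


Step 1: V/(n*Vt) = 0.43/(1*0.02585) = 16.6344
Step 2: exp(16.6344) = 1.6758e+07
Step 3: I = 1.728e-11 * (1.6758e+07 - 1) = 2.90e-04 A

2.90e-04


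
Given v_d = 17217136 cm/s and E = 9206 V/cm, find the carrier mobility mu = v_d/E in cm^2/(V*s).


Step 1: mu = v_d / E
Step 2: mu = 17217136 / 9206
Step 3: mu = 1870.21 cm^2/(V*s)

1870.21


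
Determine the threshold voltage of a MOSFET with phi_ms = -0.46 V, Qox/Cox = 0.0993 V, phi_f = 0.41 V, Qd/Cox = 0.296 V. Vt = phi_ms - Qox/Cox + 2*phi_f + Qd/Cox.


Step 1: Vt = phi_ms - Qox/Cox + 2*phi_f + Qd/Cox
Step 2: Vt = -0.46 - 0.0993 + 2*0.41 + 0.296
Step 3: Vt = -0.46 - 0.0993 + 0.82 + 0.296
Step 4: Vt = 0.5567 V

0.5567


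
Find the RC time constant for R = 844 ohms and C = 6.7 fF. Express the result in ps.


Step 1: tau = R * C
Step 2: tau = 844 * 6.7 fF = 844 * 6.7e-15 F
Step 3: tau = 5.6548e-12 s = 5.6548 ps

5.6548


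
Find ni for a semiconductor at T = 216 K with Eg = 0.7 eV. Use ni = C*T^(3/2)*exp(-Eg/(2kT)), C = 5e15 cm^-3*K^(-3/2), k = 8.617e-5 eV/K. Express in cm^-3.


Step 1: Compute kT = 8.617e-5 * 216 = 0.01861272 eV
Step 2: Exponent = -Eg/(2kT) = -0.7/(2*0.01861272) = -18.80434
Step 3: T^(3/2) = 216^1.5 = 3174.54
Step 4: ni = 5e15 * 3174.54 * exp(-18.80434) = 1.08e+11 cm^-3

1.08e+11


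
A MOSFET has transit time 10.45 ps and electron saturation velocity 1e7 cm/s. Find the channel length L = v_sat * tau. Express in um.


Step 1: tau in seconds = 10.45 ps * 1e-12 = 1.0450e-11 s
Step 2: L = v_sat * tau = 1e7 * 1.0450e-11 = 1.0450e-04 cm
Step 3: L in um = 1.0450e-04 * 1e4 = 1.045 um

1.045


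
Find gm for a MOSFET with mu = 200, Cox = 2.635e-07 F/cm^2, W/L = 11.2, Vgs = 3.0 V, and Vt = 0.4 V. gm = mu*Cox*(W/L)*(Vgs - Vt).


Step 1: Vov = Vgs - Vt = 3.0 - 0.4 = 2.6 V
Step 2: gm = mu * Cox * (W/L) * Vov
Step 3: gm = 200 * 2.635e-07 * 11.2 * 2.6 = 1.53e-03 S

1.53e-03


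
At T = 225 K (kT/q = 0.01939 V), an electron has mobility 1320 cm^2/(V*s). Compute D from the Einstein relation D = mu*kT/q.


Step 1: D = mu * (kT/q)
Step 2: D = 1320 * 0.01939
Step 3: D = 25.59 cm^2/s

25.59


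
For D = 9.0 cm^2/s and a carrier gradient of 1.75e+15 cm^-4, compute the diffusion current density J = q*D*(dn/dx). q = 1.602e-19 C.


Step 1: J = q * D * (dn/dx)
Step 2: J = 1.602e-19 * 9.0 * 1.75e+15
Step 3: J = 2.52e-03 A/cm^2

2.52e-03


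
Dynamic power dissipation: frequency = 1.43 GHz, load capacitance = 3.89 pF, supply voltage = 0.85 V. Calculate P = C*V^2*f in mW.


Step 1: V^2 = 0.85^2 = 0.7225 V^2
Step 2: P = C*V^2*f = 3.89e-12 F * 0.7225 * 1.43e9 Hz
Step 3: P = 4.01905075e-03 W
Step 4: P = 4.019 mW

4.019


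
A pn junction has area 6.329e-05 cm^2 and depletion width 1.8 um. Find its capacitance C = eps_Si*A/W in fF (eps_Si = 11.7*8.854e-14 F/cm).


Step 1: eps_Si = 11.7 * 8.854e-14 = 1.035918e-12 F/cm
Step 2: W in cm = 1.8 * 1e-4 = 1.80e-04 cm
Step 3: C = 1.035918e-12 * 6.329e-05 / 1.80e-04 = 3.642403e-13 F
Step 4: C = 364.24 fF

364.24


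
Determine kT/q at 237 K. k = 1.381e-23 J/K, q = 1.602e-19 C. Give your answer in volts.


Step 1: kT = 1.381e-23 * 237 = 3.27297e-21 J
Step 2: Vt = kT/q = 3.27297e-21 / 1.602e-19
Step 3: Vt = 0.02043 V

0.02043


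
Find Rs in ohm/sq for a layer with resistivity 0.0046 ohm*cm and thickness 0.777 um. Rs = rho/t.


Step 1: Convert thickness to cm: t = 0.777 um = 7.7700e-05 cm
Step 2: Rs = rho / t = 0.0046 / 7.7700e-05
Step 3: Rs = 59.2 ohm/sq

59.2


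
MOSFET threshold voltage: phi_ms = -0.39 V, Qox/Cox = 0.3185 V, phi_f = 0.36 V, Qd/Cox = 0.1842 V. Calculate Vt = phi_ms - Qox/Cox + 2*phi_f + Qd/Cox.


Step 1: Vt = phi_ms - Qox/Cox + 2*phi_f + Qd/Cox
Step 2: Vt = -0.39 - 0.3185 + 2*0.36 + 0.1842
Step 3: Vt = -0.39 - 0.3185 + 0.72 + 0.1842
Step 4: Vt = 0.1957 V

0.1957


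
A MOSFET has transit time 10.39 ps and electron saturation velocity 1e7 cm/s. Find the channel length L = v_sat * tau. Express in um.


Step 1: tau in seconds = 10.39 ps * 1e-12 = 1.0390e-11 s
Step 2: L = v_sat * tau = 1e7 * 1.0390e-11 = 1.0390e-04 cm
Step 3: L in um = 1.0390e-04 * 1e4 = 1.039 um

1.039


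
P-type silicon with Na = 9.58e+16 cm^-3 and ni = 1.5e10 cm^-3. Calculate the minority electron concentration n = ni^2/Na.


Step 1: Majority hole concentration p ≈ Na = 9.58e+16 cm^-3
Step 2: n = ni^2 / Na = (1.5e10)^2 / 9.58e+16
Step 3: n = 2.35e+03 cm^-3

2.35e+03


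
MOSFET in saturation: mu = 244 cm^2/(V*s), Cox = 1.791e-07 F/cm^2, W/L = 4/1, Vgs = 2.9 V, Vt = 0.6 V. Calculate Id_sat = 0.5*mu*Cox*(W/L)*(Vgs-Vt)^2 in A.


Step 1: Overdrive voltage Vov = Vgs - Vt = 2.9 - 0.6 = 2.3 V
Step 2: W/L = 4/1 = 4
Step 3: Id = 0.5 * 244 * 1.791e-07 * 4 * 2.3^2
Step 4: Id = 4.62e-04 A

4.62e-04


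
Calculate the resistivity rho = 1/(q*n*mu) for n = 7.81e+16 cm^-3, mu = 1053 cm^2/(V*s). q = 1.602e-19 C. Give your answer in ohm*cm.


Step 1: sigma = q * n * mu = 1.602e-19 * 7.81e+16 * 1053 = 1.31747e+01 S/cm
Step 2: rho = 1 / sigma = 1 / 1.31747e+01 = 0.0759 ohm*cm

0.0759


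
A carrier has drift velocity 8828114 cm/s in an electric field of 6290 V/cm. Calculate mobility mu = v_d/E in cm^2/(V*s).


Step 1: mu = v_d / E
Step 2: mu = 8828114 / 6290
Step 3: mu = 1403.52 cm^2/(V*s)

1403.52


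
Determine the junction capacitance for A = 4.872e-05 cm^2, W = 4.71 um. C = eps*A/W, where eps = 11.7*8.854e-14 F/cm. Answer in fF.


Step 1: eps_Si = 11.7 * 8.854e-14 = 1.035918e-12 F/cm
Step 2: W in cm = 4.71 * 1e-4 = 4.71e-04 cm
Step 3: C = 1.035918e-12 * 4.872e-05 / 4.71e-04 = 1.071548e-13 F
Step 4: C = 107.15 fF

107.15


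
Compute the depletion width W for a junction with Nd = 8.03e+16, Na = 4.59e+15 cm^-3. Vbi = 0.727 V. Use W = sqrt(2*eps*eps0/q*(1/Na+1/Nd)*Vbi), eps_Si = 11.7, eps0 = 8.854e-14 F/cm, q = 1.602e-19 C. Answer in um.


Step 1: 1/Na + 1/Nd = 1/4.59e+15 + 1/8.03e+16 = 2.30318e-16
Step 2: 2*eps*eps0/q = 2*11.7*8.854e-14/1.602e-19 = 1.293281e+07
Step 3: W^2 = 1.293281e+07 * 2.30318e-16 * 0.727 = 2.16549e-09
Step 4: W = sqrt(2.16549e-09) = 4.653e-05 cm = 0.4653 um

0.4653


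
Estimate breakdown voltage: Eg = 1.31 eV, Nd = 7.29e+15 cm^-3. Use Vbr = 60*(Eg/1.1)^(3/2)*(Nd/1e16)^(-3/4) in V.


Step 1: Eg/1.1 = 1.31/1.1 = 1.190909
Step 2: (Eg/1.1)^1.5 = 1.190909^1.5 = 1.299624
Step 3: (Nd/1e16)^(-0.75) = (0.729)^(-0.75) = 1.267519
Step 4: Vbr = 60 * 1.299624 * 1.267519 = 98.8 V

98.8


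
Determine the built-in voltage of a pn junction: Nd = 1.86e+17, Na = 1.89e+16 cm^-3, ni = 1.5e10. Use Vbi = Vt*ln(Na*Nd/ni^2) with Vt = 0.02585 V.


Step 1: Compute Na*Nd/ni^2 = 1.89e+16 * 1.86e+17 / (1.5e10)^2 = 1.5624e+13
Step 2: ln(1.5624e+13) = 30.3798
Step 3: Vbi = 0.02585 * 30.3798 = 0.785 V

0.785


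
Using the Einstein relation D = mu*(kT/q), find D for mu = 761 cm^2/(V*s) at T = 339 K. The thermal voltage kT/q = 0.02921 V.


Step 1: D = mu * (kT/q)
Step 2: D = 761 * 0.02921
Step 3: D = 22.23 cm^2/s

22.23


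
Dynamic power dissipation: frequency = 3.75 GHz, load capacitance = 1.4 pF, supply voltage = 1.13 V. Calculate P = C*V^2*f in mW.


Step 1: V^2 = 1.13^2 = 1.2769 V^2
Step 2: P = C*V^2*f = 1.4e-12 F * 1.2769 * 3.75e9 Hz
Step 3: P = 6.703725e-03 W
Step 4: P = 6.704 mW

6.704


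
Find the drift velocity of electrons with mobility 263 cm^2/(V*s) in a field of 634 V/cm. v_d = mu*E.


Step 1: v_d = mu * E
Step 2: v_d = 263 * 634 = 166742
Step 3: v_d = 1.67e+05 cm/s

1.67e+05


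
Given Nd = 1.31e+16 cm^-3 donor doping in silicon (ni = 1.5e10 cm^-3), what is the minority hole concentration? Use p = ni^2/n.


Step 1: Since Nd >> ni, n ≈ Nd = 1.31e+16 cm^-3
Step 2: p = ni^2 / n = (1.5e10)^2 / 1.31e+16
Step 3: p = 2.25e20 / 1.31e+16 = 1.72e+04 cm^-3

1.72e+04


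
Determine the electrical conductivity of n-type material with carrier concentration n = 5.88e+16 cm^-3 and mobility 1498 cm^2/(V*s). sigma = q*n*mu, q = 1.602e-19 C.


Step 1: sigma = q * n * mu
Step 2: sigma = 1.602e-19 * 5.88e+16 * 1498
Step 3: sigma = 1.411e+01 S/cm

1.411e+01


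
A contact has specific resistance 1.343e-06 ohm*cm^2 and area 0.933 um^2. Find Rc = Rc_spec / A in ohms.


Step 1: Convert area to cm^2: 0.933 um^2 = 9.3300e-09 cm^2
Step 2: Rc = Rc_spec / A = 1.343e-06 / 9.3300e-09
Step 3: Rc = 1.44e+02 ohms

1.44e+02


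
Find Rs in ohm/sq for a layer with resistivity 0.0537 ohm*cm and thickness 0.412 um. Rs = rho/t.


Step 1: Convert thickness to cm: t = 0.412 um = 4.1200e-05 cm
Step 2: Rs = rho / t = 0.0537 / 4.1200e-05
Step 3: Rs = 1303.4 ohm/sq

1303.4


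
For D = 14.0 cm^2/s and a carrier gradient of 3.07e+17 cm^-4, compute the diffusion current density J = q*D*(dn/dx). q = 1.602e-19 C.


Step 1: J = q * D * (dn/dx)
Step 2: J = 1.602e-19 * 14.0 * 3.07e+17
Step 3: J = 6.89e-01 A/cm^2

6.89e-01


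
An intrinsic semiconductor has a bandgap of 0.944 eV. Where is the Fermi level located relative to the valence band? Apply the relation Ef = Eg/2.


Step 1: For an intrinsic semiconductor, the Fermi level sits at midgap.
Step 2: Ef = Eg / 2 = 0.944 / 2 = 0.472 eV

0.472


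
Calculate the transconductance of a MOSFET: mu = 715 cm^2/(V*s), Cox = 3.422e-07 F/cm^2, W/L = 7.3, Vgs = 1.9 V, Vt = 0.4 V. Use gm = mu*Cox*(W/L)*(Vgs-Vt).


Step 1: Vov = Vgs - Vt = 1.9 - 0.4 = 1.5 V
Step 2: gm = mu * Cox * (W/L) * Vov
Step 3: gm = 715 * 3.422e-07 * 7.3 * 1.5 = 2.68e-03 S

2.68e-03


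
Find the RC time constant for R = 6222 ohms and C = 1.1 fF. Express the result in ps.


Step 1: tau = R * C
Step 2: tau = 6222 * 1.1 fF = 6222 * 1.1e-15 F
Step 3: tau = 6.8442e-12 s = 6.8442 ps

6.8442


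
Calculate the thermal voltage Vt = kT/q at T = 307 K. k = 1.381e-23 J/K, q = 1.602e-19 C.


Step 1: kT = 1.381e-23 * 307 = 4.23967e-21 J
Step 2: Vt = kT/q = 4.23967e-21 / 1.602e-19
Step 3: Vt = 0.02646 V

0.02646


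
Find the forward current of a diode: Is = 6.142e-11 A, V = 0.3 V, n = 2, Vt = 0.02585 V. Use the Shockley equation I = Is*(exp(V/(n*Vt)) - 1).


Step 1: V/(n*Vt) = 0.3/(2*0.02585) = 5.8027
Step 2: exp(5.8027) = 3.3119e+02
Step 3: I = 6.142e-11 * (3.3119e+02 - 1) = 2.03e-08 A

2.03e-08


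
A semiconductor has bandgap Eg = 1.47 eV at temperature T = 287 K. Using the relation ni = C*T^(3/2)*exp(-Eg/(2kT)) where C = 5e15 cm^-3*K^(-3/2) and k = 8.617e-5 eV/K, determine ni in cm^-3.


Step 1: Compute kT = 8.617e-5 * 287 = 0.02473079 eV
Step 2: Exponent = -Eg/(2kT) = -1.47/(2*0.02473079) = -29.72004
Step 3: T^(3/2) = 287^1.5 = 4862.09
Step 4: ni = 5e15 * 4862.09 * exp(-29.72004) = 3.01e+06 cm^-3

3.01e+06


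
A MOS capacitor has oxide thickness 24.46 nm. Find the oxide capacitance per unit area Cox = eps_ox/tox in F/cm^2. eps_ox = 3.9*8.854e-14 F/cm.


Step 1: eps_ox = 3.9 * 8.854e-14 = 3.45306e-13 F/cm
Step 2: tox in cm = 24.46 nm * 1e-7 = 2.4460e-06 cm
Step 3: Cox = 3.45306e-13 / 2.4460e-06 = 1.41e-07 F/cm^2

1.41e-07


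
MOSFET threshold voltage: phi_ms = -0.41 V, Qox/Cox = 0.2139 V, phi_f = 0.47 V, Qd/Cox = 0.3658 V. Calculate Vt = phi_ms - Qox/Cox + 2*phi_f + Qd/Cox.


Step 1: Vt = phi_ms - Qox/Cox + 2*phi_f + Qd/Cox
Step 2: Vt = -0.41 - 0.2139 + 2*0.47 + 0.3658
Step 3: Vt = -0.41 - 0.2139 + 0.94 + 0.3658
Step 4: Vt = 0.6819 V

0.6819


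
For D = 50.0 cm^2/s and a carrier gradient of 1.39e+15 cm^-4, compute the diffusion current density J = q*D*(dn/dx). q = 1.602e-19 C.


Step 1: J = q * D * (dn/dx)
Step 2: J = 1.602e-19 * 50.0 * 1.39e+15
Step 3: J = 1.11e-02 A/cm^2

1.11e-02


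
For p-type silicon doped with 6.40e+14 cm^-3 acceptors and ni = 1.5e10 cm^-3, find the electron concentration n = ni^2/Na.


Step 1: Majority hole concentration p ≈ Na = 6.40e+14 cm^-3
Step 2: n = ni^2 / Na = (1.5e10)^2 / 6.40e+14
Step 3: n = 3.52e+05 cm^-3

3.52e+05


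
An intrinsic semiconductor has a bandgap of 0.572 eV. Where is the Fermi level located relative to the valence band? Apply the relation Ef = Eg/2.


Step 1: For an intrinsic semiconductor, the Fermi level sits at midgap.
Step 2: Ef = Eg / 2 = 0.572 / 2 = 0.286 eV

0.286


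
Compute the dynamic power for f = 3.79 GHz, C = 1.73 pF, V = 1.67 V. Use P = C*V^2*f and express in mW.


Step 1: V^2 = 1.67^2 = 2.7889 V^2
Step 2: P = C*V^2*f = 1.73e-12 F * 2.7889 * 3.79e9 Hz
Step 3: P = 1.828598063e-02 W
Step 4: P = 18.286 mW

18.286


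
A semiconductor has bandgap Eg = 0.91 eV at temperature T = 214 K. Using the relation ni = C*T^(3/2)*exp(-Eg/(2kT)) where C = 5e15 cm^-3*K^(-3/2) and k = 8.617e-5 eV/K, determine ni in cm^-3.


Step 1: Compute kT = 8.617e-5 * 214 = 0.01844038 eV
Step 2: Exponent = -Eg/(2kT) = -0.91/(2*0.01844038) = -24.67411
Step 3: T^(3/2) = 214^1.5 = 3130.55
Step 4: ni = 5e15 * 3130.55 * exp(-24.67411) = 3.01e+08 cm^-3

3.01e+08


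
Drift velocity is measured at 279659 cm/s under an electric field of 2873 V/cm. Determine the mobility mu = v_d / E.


Step 1: mu = v_d / E
Step 2: mu = 279659 / 2873
Step 3: mu = 97.34 cm^2/(V*s)

97.34


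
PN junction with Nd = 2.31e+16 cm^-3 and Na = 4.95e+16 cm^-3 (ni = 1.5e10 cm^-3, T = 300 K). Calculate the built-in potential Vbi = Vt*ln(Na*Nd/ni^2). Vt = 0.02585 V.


Step 1: Compute Na*Nd/ni^2 = 4.95e+16 * 2.31e+16 / (1.5e10)^2 = 5.0820e+12
Step 2: ln(5.0820e+12) = 29.2567
Step 3: Vbi = 0.02585 * 29.2567 = 0.756 V

0.756


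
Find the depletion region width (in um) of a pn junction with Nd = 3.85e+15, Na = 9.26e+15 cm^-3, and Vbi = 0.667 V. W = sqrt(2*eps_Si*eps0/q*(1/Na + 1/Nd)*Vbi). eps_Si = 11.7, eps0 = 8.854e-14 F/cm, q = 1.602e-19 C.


Step 1: 1/Na + 1/Nd = 1/9.26e+15 + 1/3.85e+15 = 3.67732e-16
Step 2: 2*eps*eps0/q = 2*11.7*8.854e-14/1.602e-19 = 1.293281e+07
Step 3: W^2 = 1.293281e+07 * 3.67732e-16 * 0.667 = 3.17212e-09
Step 4: W = sqrt(3.17212e-09) = 5.632e-05 cm = 0.5632 um

0.5632


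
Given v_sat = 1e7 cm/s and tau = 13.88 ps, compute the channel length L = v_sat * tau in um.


Step 1: tau in seconds = 13.88 ps * 1e-12 = 1.3880e-11 s
Step 2: L = v_sat * tau = 1e7 * 1.3880e-11 = 1.3880e-04 cm
Step 3: L in um = 1.3880e-04 * 1e4 = 1.388 um

1.388


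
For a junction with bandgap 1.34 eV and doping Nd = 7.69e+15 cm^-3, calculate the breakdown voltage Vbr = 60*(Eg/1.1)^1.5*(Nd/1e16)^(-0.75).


Step 1: Eg/1.1 = 1.34/1.1 = 1.218182
Step 2: (Eg/1.1)^1.5 = 1.218182^1.5 = 1.344523
Step 3: (Nd/1e16)^(-0.75) = (0.769)^(-0.75) = 1.217742
Step 4: Vbr = 60 * 1.344523 * 1.217742 = 98.2 V

98.2


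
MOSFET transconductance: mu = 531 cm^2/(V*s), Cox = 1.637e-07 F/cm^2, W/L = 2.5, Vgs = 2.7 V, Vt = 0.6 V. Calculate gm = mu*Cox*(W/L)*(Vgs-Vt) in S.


Step 1: Vov = Vgs - Vt = 2.7 - 0.6 = 2.1 V
Step 2: gm = mu * Cox * (W/L) * Vov
Step 3: gm = 531 * 1.637e-07 * 2.5 * 2.1 = 4.56e-04 S

4.56e-04


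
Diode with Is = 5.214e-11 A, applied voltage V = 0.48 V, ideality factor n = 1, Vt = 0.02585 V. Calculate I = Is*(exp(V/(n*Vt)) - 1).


Step 1: V/(n*Vt) = 0.48/(1*0.02585) = 18.5687
Step 2: exp(18.5687) = 1.1595e+08
Step 3: I = 5.214e-11 * (1.1595e+08 - 1) = 6.05e-03 A

6.05e-03


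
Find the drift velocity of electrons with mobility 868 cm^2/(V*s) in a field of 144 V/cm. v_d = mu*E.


Step 1: v_d = mu * E
Step 2: v_d = 868 * 144 = 124992
Step 3: v_d = 1.25e+05 cm/s

1.25e+05


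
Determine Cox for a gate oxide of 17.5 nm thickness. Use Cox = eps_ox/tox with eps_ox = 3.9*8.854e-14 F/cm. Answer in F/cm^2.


Step 1: eps_ox = 3.9 * 8.854e-14 = 3.45306e-13 F/cm
Step 2: tox in cm = 17.5 nm * 1e-7 = 1.7500e-06 cm
Step 3: Cox = 3.45306e-13 / 1.7500e-06 = 1.97e-07 F/cm^2

1.97e-07


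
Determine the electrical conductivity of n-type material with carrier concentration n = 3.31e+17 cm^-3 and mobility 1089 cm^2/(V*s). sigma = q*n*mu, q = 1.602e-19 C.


Step 1: sigma = q * n * mu
Step 2: sigma = 1.602e-19 * 3.31e+17 * 1089
Step 3: sigma = 5.775e+01 S/cm

5.775e+01


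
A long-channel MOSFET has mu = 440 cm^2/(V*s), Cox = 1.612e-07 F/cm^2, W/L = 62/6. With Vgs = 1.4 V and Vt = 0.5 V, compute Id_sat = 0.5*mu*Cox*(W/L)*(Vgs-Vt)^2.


Step 1: Overdrive voltage Vov = Vgs - Vt = 1.4 - 0.5 = 0.9 V
Step 2: W/L = 62/6 = 10.3333
Step 3: Id = 0.5 * 440 * 1.612e-07 * 10.3333 * 0.9^2
Step 4: Id = 2.97e-04 A

2.97e-04


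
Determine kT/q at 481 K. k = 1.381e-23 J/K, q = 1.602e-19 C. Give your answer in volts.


Step 1: kT = 1.381e-23 * 481 = 6.64261e-21 J
Step 2: Vt = kT/q = 6.64261e-21 / 1.602e-19
Step 3: Vt = 0.04146 V

0.04146


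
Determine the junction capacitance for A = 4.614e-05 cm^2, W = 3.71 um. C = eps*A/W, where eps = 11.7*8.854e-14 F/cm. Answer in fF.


Step 1: eps_Si = 11.7 * 8.854e-14 = 1.035918e-12 F/cm
Step 2: W in cm = 3.71 * 1e-4 = 3.71e-04 cm
Step 3: C = 1.035918e-12 * 4.614e-05 / 3.71e-04 = 1.288336e-13 F
Step 4: C = 128.83 fF

128.83


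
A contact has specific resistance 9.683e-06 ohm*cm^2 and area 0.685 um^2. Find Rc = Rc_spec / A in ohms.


Step 1: Convert area to cm^2: 0.685 um^2 = 6.8500e-09 cm^2
Step 2: Rc = Rc_spec / A = 9.683e-06 / 6.8500e-09
Step 3: Rc = 1.41e+03 ohms

1.41e+03


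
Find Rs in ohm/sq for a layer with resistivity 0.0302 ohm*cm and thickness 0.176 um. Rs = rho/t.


Step 1: Convert thickness to cm: t = 0.176 um = 1.7600e-05 cm
Step 2: Rs = rho / t = 0.0302 / 1.7600e-05
Step 3: Rs = 1715.9 ohm/sq

1715.9


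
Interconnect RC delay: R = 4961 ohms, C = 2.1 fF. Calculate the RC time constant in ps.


Step 1: tau = R * C
Step 2: tau = 4961 * 2.1 fF = 4961 * 2.1e-15 F
Step 3: tau = 1.04181e-11 s = 10.4181 ps

10.4181


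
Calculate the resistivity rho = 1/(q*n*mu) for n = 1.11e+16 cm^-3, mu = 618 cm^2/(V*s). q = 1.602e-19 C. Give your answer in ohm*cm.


Step 1: sigma = q * n * mu = 1.602e-19 * 1.11e+16 * 618 = 1.09894e+00 S/cm
Step 2: rho = 1 / sigma = 1 / 1.09894e+00 = 0.91 ohm*cm

0.91


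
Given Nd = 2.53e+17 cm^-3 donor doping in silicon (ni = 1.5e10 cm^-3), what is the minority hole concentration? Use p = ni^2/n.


Step 1: Since Nd >> ni, n ≈ Nd = 2.53e+17 cm^-3
Step 2: p = ni^2 / n = (1.5e10)^2 / 2.53e+17
Step 3: p = 2.25e20 / 2.53e+17 = 8.89e+02 cm^-3

8.89e+02


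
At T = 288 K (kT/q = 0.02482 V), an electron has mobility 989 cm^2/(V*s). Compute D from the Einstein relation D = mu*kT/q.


Step 1: D = mu * (kT/q)
Step 2: D = 989 * 0.02482
Step 3: D = 24.55 cm^2/s

24.55


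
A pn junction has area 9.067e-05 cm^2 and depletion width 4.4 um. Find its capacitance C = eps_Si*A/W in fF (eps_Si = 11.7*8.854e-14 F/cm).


Step 1: eps_Si = 11.7 * 8.854e-14 = 1.035918e-12 F/cm
Step 2: W in cm = 4.4 * 1e-4 = 4.40e-04 cm
Step 3: C = 1.035918e-12 * 9.067e-05 / 4.40e-04 = 2.134697e-13 F
Step 4: C = 213.47 fF

213.47


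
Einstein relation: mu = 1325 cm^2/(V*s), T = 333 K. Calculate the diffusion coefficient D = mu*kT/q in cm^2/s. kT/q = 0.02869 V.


Step 1: D = mu * (kT/q)
Step 2: D = 1325 * 0.02869
Step 3: D = 38.01 cm^2/s

38.01


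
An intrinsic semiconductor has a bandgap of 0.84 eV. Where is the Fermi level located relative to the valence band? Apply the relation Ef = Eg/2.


Step 1: For an intrinsic semiconductor, the Fermi level sits at midgap.
Step 2: Ef = Eg / 2 = 0.84 / 2 = 0.42 eV

0.42


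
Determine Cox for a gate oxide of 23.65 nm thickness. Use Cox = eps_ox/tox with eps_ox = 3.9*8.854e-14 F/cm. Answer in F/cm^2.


Step 1: eps_ox = 3.9 * 8.854e-14 = 3.45306e-13 F/cm
Step 2: tox in cm = 23.65 nm * 1e-7 = 2.3650e-06 cm
Step 3: Cox = 3.45306e-13 / 2.3650e-06 = 1.46e-07 F/cm^2

1.46e-07


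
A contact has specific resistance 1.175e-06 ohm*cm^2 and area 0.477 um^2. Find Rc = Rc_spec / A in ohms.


Step 1: Convert area to cm^2: 0.477 um^2 = 4.7700e-09 cm^2
Step 2: Rc = Rc_spec / A = 1.175e-06 / 4.7700e-09
Step 3: Rc = 2.46e+02 ohms

2.46e+02


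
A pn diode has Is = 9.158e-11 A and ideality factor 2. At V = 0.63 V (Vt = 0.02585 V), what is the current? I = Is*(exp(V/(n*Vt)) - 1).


Step 1: V/(n*Vt) = 0.63/(2*0.02585) = 12.1857
Step 2: exp(12.1857) = 1.9597e+05
Step 3: I = 9.158e-11 * (1.9597e+05 - 1) = 1.79e-05 A

1.79e-05


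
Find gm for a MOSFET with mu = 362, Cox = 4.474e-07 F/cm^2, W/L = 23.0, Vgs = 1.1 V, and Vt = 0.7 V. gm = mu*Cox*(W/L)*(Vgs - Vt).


Step 1: Vov = Vgs - Vt = 1.1 - 0.7 = 0.4 V
Step 2: gm = mu * Cox * (W/L) * Vov
Step 3: gm = 362 * 4.474e-07 * 23.0 * 0.4 = 1.49e-03 S

1.49e-03


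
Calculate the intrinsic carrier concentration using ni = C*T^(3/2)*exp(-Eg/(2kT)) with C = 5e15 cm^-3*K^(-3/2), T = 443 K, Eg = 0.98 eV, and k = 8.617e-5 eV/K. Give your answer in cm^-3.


Step 1: Compute kT = 8.617e-5 * 443 = 0.03817331 eV
Step 2: Exponent = -Eg/(2kT) = -0.98/(2*0.03817331) = -12.83619
Step 3: T^(3/2) = 443^1.5 = 9324.07
Step 4: ni = 5e15 * 9324.07 * exp(-12.83619) = 1.24e+14 cm^-3

1.24e+14


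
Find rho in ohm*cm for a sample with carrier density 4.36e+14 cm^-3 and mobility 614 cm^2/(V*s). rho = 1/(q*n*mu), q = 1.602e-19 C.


Step 1: sigma = q * n * mu = 1.602e-19 * 4.36e+14 * 614 = 4.28862e-02 S/cm
Step 2: rho = 1 / sigma = 1 / 4.28862e-02 = 23.32 ohm*cm

23.32


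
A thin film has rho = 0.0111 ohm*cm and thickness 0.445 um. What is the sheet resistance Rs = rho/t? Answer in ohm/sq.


Step 1: Convert thickness to cm: t = 0.445 um = 4.4500e-05 cm
Step 2: Rs = rho / t = 0.0111 / 4.4500e-05
Step 3: Rs = 249.4 ohm/sq

249.4


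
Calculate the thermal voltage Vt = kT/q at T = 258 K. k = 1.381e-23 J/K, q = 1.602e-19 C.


Step 1: kT = 1.381e-23 * 258 = 3.56298e-21 J
Step 2: Vt = kT/q = 3.56298e-21 / 1.602e-19
Step 3: Vt = 0.02224 V

0.02224


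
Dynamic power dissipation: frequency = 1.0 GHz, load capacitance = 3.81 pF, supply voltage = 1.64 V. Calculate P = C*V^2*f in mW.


Step 1: V^2 = 1.64^2 = 2.6896 V^2
Step 2: P = C*V^2*f = 3.81e-12 F * 2.6896 * 1.0e9 Hz
Step 3: P = 1.0247376e-02 W
Step 4: P = 10.247 mW

10.247


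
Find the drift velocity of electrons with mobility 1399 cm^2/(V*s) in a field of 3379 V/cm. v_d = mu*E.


Step 1: v_d = mu * E
Step 2: v_d = 1399 * 3379 = 4727221
Step 3: v_d = 4.73e+06 cm/s

4.73e+06


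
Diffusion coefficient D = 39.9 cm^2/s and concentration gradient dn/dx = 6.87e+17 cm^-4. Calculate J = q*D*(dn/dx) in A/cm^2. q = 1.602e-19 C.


Step 1: J = q * D * (dn/dx)
Step 2: J = 1.602e-19 * 39.9 * 6.87e+17
Step 3: J = 4.39e+00 A/cm^2

4.39e+00


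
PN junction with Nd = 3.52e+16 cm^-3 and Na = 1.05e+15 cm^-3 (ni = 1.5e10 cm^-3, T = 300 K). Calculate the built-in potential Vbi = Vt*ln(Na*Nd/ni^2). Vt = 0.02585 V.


Step 1: Compute Na*Nd/ni^2 = 1.05e+15 * 3.52e+16 / (1.5e10)^2 = 1.6427e+11
Step 2: ln(1.6427e+11) = 25.8248
Step 3: Vbi = 0.02585 * 25.8248 = 0.668 V

0.668


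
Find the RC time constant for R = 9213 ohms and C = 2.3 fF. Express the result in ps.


Step 1: tau = R * C
Step 2: tau = 9213 * 2.3 fF = 9213 * 2.3e-15 F
Step 3: tau = 2.11899e-11 s = 21.1899 ps

21.1899


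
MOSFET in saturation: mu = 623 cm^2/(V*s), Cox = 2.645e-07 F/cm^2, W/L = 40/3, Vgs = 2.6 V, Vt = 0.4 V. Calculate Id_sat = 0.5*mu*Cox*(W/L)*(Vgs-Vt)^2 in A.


Step 1: Overdrive voltage Vov = Vgs - Vt = 2.6 - 0.4 = 2.2 V
Step 2: W/L = 40/3 = 13.3333
Step 3: Id = 0.5 * 623 * 2.645e-07 * 13.3333 * 2.2^2
Step 4: Id = 5.32e-03 A

5.32e-03


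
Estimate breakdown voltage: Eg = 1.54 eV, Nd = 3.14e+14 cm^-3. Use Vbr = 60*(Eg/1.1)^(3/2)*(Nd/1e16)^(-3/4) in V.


Step 1: Eg/1.1 = 1.54/1.1 = 1.400000
Step 2: (Eg/1.1)^1.5 = 1.400000^1.5 = 1.656502
Step 3: (Nd/1e16)^(-0.75) = (0.0314)^(-0.75) = 13.406110
Step 4: Vbr = 60 * 1.656502 * 13.406110 = 1332.4 V

1332.4


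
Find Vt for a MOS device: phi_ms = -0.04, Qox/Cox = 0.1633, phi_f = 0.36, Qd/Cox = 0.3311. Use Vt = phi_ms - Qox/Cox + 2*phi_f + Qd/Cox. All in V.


Step 1: Vt = phi_ms - Qox/Cox + 2*phi_f + Qd/Cox
Step 2: Vt = -0.04 - 0.1633 + 2*0.36 + 0.3311
Step 3: Vt = -0.04 - 0.1633 + 0.72 + 0.3311
Step 4: Vt = 0.8478 V

0.8478


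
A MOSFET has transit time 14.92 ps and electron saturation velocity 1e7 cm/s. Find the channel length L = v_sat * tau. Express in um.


Step 1: tau in seconds = 14.92 ps * 1e-12 = 1.4920e-11 s
Step 2: L = v_sat * tau = 1e7 * 1.4920e-11 = 1.4920e-04 cm
Step 3: L in um = 1.4920e-04 * 1e4 = 1.492 um

1.492


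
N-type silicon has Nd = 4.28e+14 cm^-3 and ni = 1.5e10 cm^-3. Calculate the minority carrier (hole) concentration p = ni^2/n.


Step 1: Since Nd >> ni, n ≈ Nd = 4.28e+14 cm^-3
Step 2: p = ni^2 / n = (1.5e10)^2 / 4.28e+14
Step 3: p = 2.25e20 / 4.28e+14 = 5.26e+05 cm^-3

5.26e+05


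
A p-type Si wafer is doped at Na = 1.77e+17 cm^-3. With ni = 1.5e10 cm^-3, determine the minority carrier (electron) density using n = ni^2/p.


Step 1: Majority hole concentration p ≈ Na = 1.77e+17 cm^-3
Step 2: n = ni^2 / Na = (1.5e10)^2 / 1.77e+17
Step 3: n = 1.27e+03 cm^-3

1.27e+03


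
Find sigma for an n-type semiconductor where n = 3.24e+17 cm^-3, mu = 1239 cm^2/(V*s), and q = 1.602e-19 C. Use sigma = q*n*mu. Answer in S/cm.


Step 1: sigma = q * n * mu
Step 2: sigma = 1.602e-19 * 3.24e+17 * 1239
Step 3: sigma = 6.431e+01 S/cm

6.431e+01


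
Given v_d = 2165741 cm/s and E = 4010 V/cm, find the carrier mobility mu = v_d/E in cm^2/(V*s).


Step 1: mu = v_d / E
Step 2: mu = 2165741 / 4010
Step 3: mu = 540.09 cm^2/(V*s)

540.09


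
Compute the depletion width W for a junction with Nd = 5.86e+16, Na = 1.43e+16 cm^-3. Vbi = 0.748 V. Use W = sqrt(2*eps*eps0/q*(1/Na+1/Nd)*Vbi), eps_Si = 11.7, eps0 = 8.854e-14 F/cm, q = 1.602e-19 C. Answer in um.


Step 1: 1/Na + 1/Nd = 1/1.43e+16 + 1/5.86e+16 = 8.69949e-17
Step 2: 2*eps*eps0/q = 2*11.7*8.854e-14/1.602e-19 = 1.293281e+07
Step 3: W^2 = 1.293281e+07 * 8.69949e-17 * 0.748 = 8.41566e-10
Step 4: W = sqrt(8.41566e-10) = 2.901e-05 cm = 0.2901 um

0.2901


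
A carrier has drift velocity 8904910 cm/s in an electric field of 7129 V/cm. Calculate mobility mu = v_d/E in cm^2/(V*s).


Step 1: mu = v_d / E
Step 2: mu = 8904910 / 7129
Step 3: mu = 1249.11 cm^2/(V*s)

1249.11


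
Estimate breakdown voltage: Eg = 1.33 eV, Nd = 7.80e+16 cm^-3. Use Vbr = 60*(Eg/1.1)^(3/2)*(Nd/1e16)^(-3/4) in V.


Step 1: Eg/1.1 = 1.33/1.1 = 1.209091
Step 2: (Eg/1.1)^1.5 = 1.209091^1.5 = 1.329500
Step 3: (Nd/1e16)^(-0.75) = (7.8)^(-0.75) = 0.214254
Step 4: Vbr = 60 * 1.329500 * 0.214254 = 17.1 V

17.1


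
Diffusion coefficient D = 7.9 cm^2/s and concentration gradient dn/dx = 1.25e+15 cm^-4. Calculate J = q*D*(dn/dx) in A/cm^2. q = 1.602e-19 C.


Step 1: J = q * D * (dn/dx)
Step 2: J = 1.602e-19 * 7.9 * 1.25e+15
Step 3: J = 1.58e-03 A/cm^2

1.58e-03


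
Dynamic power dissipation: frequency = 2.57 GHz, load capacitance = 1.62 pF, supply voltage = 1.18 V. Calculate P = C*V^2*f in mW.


Step 1: V^2 = 1.18^2 = 1.3924 V^2
Step 2: P = C*V^2*f = 1.62e-12 F * 1.3924 * 2.57e9 Hz
Step 3: P = 5.79711816e-03 W
Step 4: P = 5.797 mW

5.797


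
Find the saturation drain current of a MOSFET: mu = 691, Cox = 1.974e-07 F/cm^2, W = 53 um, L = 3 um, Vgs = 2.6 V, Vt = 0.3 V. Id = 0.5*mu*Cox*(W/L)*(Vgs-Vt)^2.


Step 1: Overdrive voltage Vov = Vgs - Vt = 2.6 - 0.3 = 2.3 V
Step 2: W/L = 53/3 = 17.6667
Step 3: Id = 0.5 * 691 * 1.974e-07 * 17.6667 * 2.3^2
Step 4: Id = 6.37e-03 A

6.37e-03


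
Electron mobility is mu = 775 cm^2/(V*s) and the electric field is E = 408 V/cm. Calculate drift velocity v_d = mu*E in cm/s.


Step 1: v_d = mu * E
Step 2: v_d = 775 * 408 = 316200
Step 3: v_d = 3.16e+05 cm/s

3.16e+05


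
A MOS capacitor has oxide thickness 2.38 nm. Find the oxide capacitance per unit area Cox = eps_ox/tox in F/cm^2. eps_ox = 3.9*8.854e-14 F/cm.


Step 1: eps_ox = 3.9 * 8.854e-14 = 3.45306e-13 F/cm
Step 2: tox in cm = 2.38 nm * 1e-7 = 2.3800e-07 cm
Step 3: Cox = 3.45306e-13 / 2.3800e-07 = 1.45e-06 F/cm^2

1.45e-06


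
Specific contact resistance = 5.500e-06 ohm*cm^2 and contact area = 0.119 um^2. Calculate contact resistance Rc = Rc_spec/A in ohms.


Step 1: Convert area to cm^2: 0.119 um^2 = 1.1900e-09 cm^2
Step 2: Rc = Rc_spec / A = 5.500e-06 / 1.1900e-09
Step 3: Rc = 4.62e+03 ohms

4.62e+03


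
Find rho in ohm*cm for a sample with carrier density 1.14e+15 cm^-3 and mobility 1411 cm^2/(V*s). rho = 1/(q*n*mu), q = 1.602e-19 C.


Step 1: sigma = q * n * mu = 1.602e-19 * 1.14e+15 * 1411 = 2.57688e-01 S/cm
Step 2: rho = 1 / sigma = 1 / 2.57688e-01 = 3.881 ohm*cm

3.881
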